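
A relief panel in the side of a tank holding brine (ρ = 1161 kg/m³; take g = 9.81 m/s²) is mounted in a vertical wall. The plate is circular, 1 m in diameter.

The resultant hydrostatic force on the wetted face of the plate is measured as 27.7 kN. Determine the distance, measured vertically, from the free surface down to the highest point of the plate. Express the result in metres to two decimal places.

γ = ρg = 1161 × 9.81 / 1000 = 11.38941 kN/m³.
A = π(0.5)² = 0.785398 m².
From F = γ·h_c·A, the centroid depth is h_c = 27.7/(11.38941 × 0.785398) = 3.09663 m.
The centroid is at the centre, 0.5 m below the top of the plate, so the highest point sits at h_top = 3.09663 − 0.5 = 2.59663 m below the surface.

d_top ≈ 2.60 m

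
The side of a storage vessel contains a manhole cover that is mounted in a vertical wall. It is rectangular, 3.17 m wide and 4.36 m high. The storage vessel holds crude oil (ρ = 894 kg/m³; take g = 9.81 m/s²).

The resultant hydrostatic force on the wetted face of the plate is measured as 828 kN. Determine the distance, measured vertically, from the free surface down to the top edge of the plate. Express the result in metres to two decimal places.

d_top ≈ 4.65 m

γ = ρg = 894 × 9.81 / 1000 = 8.77014 kN/m³.
A = 3.17 × 4.36 = 13.8212 m².
From F = γ·h_c·A, the centroid depth is h_c = 828/(8.77014 × 13.8212) = 6.8309 m.
The centroid lies 4.36/2 = 2.18 m below the top edge, so the top edge sits at h_top = 6.8309 − 2.18 = 4.6509 m below the surface.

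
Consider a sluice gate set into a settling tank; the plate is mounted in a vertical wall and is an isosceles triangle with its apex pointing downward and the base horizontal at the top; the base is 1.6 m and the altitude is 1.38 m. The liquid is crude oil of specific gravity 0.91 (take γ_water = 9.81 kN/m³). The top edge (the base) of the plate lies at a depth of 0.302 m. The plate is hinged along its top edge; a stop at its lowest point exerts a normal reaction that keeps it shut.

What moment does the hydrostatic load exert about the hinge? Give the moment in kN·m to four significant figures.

M ≈ 4.497 kN·m

γ = 0.91 × 9.81 = 8.9271 kN/m³.
With the apex down, the centroid sits h/3 = 1.38/3 = 0.46 m below the base (the top edge), so the centroid depth is h_c = 0.302 + 0.46 = 0.762 m.
A = ½ × 1.6 × 1.38 = 1.104 m².
Resultant F = γ·h_c·A = 8.9271 × 0.762 × 1.104 = 7.50991 kN.
I_c = b·h³/36 = 1.6 × 1.38³/36 = 0.116803 m⁴.
Centre of pressure: y_p = y_c + I_c/(y_c·A) = 0.762 + 0.116803/(0.762 × 1.104) = 0.762 + 0.138845 = 0.900845 m along the plane.
The resultant acts 0.46 + 0.138845 = 0.598845 m (along the plate) below the hinge at the top edge, so the moment about the hinge is M = F × 0.598845 = 7.50991 × 0.598845 = 4.49727 kN·m.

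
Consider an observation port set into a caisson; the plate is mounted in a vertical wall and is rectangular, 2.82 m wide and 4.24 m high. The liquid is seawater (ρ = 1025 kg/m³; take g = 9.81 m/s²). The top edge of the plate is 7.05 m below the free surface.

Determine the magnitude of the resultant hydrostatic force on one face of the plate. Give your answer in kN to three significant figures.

F ≈ 1100 kN

γ = ρg = 1025 × 9.81 / 1000 = 10.05525 kN/m³.
The centroid lies 4.24/2 = 2.12 m below the top edge, so the centroid depth is h_c = 7.05 + 2.12 = 9.17 m.
A = 2.82 × 4.24 = 11.9568 m².
Resultant F = γ·h_c·A = 10.05525 × 9.17 × 11.9568 = 1102.5 kN.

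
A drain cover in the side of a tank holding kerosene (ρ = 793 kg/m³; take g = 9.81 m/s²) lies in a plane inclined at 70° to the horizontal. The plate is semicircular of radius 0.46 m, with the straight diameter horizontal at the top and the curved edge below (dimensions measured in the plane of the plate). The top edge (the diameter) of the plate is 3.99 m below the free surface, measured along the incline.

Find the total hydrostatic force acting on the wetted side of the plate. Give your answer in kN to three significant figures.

F ≈ 10.2 kN

γ = ρg = 793 × 9.81 / 1000 = 7.77933 kN/m³.
Let θ = 70° be the plate's angle to the horizontal; measure y along the incline from where the plane meets the free surface. Vertical depth h = y·sinθ with sinθ = 0.939693.
The centroid of a semicircle lies 4r/(3π) = 0.19523 m from the diameter, here below the top edge, so y_c = 3.99 + 0.19523 = 4.18523 m and h_c = 4.18523 × 0.939693 = 3.93283 m.
A = πr²/2 = π × 0.46²/2 = 0.332381 m².
Resultant F = γ·h_c·A = 7.77933 × 3.93283 × 0.332381 = 10.1691 kN.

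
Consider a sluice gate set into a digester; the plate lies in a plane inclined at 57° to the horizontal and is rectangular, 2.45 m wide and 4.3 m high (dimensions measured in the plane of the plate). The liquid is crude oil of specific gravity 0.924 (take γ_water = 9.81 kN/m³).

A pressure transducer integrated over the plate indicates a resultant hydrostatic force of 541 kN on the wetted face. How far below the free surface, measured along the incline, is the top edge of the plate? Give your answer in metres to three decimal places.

y_top ≈ 4.605 m

γ = 0.924 × 9.81 = 9.06444 kN/m³.
A = 2.45 × 4.3 = 10.535 m².
From F = γ·h_c·A, the centroid depth is h_c = 541/(9.06444 × 10.535) = 5.66528 m.
Let θ = 57° be the plate's angle to the horizontal; measure y along the incline from where the plane meets the free surface. Vertical depth h = y·sinθ with sinθ = 0.838671.
Along the incline, y_c = h_c/sinθ = 5.66528/0.838671 = 6.75507 m.
The centroid lies 4.3/2 = 2.15 m below the top edge, so the top edge sits at y_top = 6.75507 − 2.15 = 4.60507 m along the incline.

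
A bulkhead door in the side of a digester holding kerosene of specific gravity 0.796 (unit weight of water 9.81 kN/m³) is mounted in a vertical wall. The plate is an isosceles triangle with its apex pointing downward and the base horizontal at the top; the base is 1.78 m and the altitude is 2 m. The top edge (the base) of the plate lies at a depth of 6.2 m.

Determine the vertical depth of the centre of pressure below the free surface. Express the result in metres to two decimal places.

h_p = 6.90 m

γ = 0.796 × 9.81 = 7.80876 kN/m³.
With the apex down, the centroid sits h/3 = 2/3 = 0.666667 m below the base (the top edge), so the centroid depth is h_c = 6.2 + 0.666667 = 6.86667 m.
A = ½ × 1.78 × 2 = 1.78 m².
Resultant F = γ·h_c·A = 7.80876 × 6.86667 × 1.78 = 95.4439 kN.
I_c = b·h³/36 = 1.78 × 2³/36 = 0.395556 m⁴.
Centre of pressure: y_p = y_c + I_c/(y_c·A) = 6.86667 + 0.395556/(6.86667 × 1.78) = 6.86667 + 0.0323625 = 6.89903 m along the plane.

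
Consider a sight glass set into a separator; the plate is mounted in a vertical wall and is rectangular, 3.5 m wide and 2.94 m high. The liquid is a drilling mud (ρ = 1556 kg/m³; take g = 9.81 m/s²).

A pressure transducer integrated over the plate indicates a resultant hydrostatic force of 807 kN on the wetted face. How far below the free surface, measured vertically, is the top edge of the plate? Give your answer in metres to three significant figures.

d_top ≈ 3.67 m

γ = ρg = 1556 × 9.81 / 1000 = 15.26436 kN/m³.
A = 3.5 × 2.94 = 10.29 m².
From F = γ·h_c·A, the centroid depth is h_c = 807/(15.26436 × 10.29) = 5.13783 m.
The centroid lies 2.94/2 = 1.47 m below the top edge, so the top edge sits at h_top = 5.13783 − 1.47 = 3.66783 m below the surface.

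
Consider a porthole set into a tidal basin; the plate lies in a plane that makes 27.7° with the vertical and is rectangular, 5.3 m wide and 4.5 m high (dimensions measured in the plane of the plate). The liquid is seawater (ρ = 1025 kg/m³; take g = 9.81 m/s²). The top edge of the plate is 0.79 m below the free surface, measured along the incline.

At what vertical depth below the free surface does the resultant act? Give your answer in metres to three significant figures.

h_p = 3.18 m

γ = ρg = 1025 × 9.81 / 1000 = 10.05525 kN/m³.
The plate makes 27.7° with the vertical, i.e. θ = 90° − 27.7° = 62.3° to the horizontal. Measuring y along the incline from the free-surface line, vertical depth h = y·sinθ with sinθ = 0.885394.
The centroid lies 4.5/2 = 2.25 m below the top edge, so y_c = 0.79 + 2.25 = 3.04 m and h_c = 3.04 × 0.885394 = 2.6916 m.
A = 5.3 × 4.5 = 23.85 m².
Resultant F = γ·h_c·A = 10.05525 × 2.6916 × 23.85 = 645.493 kN.
I_c = b·h³/12 = 5.3 × 4.5³/12 = 40.2469 m⁴.
Centre of pressure: y_p = y_c + I_c/(y_c·A) = 3.04 + 40.2469/(3.04 × 23.85) = 3.04 + 0.555099 = 3.5951 m along the plane.
Vertically, h_p = y_p·sinθ = 3.5951 × 0.885394 = 3.18308 m.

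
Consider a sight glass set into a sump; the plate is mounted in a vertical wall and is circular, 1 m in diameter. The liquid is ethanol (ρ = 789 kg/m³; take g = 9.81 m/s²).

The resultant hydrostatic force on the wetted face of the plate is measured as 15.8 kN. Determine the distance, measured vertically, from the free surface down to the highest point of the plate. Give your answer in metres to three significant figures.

d_top ≈ 2.10 m

γ = ρg = 789 × 9.81 / 1000 = 7.74009 kN/m³.
A = π(0.5)² = 0.785398 m².
From F = γ·h_c·A, the centroid depth is h_c = 15.8/(7.74009 × 0.785398) = 2.59909 m.
The centroid is at the centre, 0.5 m below the top of the plate, so the highest point sits at h_top = 2.59909 − 0.5 = 2.09909 m below the surface.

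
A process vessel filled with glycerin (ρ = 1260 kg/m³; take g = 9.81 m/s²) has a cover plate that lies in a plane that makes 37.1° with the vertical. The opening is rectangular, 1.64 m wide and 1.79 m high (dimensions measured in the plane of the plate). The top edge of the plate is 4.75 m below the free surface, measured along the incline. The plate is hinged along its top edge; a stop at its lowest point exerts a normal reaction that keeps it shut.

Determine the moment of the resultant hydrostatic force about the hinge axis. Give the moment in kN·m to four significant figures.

M ≈ 153.9 kN·m

γ = ρg = 1260 × 9.81 / 1000 = 12.3606 kN/m³.
The plate makes 37.1° with the vertical, i.e. θ = 90° − 37.1° = 52.9° to the horizontal. Measuring y along the incline from the free-surface line, vertical depth h = y·sinθ with sinθ = 0.797584.
The centroid lies 1.79/2 = 0.895 m below the top edge, so y_c = 4.75 + 0.895 = 5.645 m and h_c = 5.645 × 0.797584 = 4.50236 m.
A = 1.64 × 1.79 = 2.9356 m².
Resultant F = γ·h_c·A = 12.3606 × 4.50236 × 2.9356 = 163.372 kN.
I_c = b·h³/12 = 1.64 × 1.79³/12 = 0.78383 m⁴.
Centre of pressure: y_p = y_c + I_c/(y_c·A) = 5.645 + 0.78383/(5.645 × 2.9356) = 5.645 + 0.0473 = 5.6923 m along the plane.
The resultant acts 0.895 + 0.0473 = 0.9423 m (along the plate) below the hinge at the top edge, so the moment about the hinge is M = F × 0.9423 = 163.372 × 0.9423 = 153.945 kN·m.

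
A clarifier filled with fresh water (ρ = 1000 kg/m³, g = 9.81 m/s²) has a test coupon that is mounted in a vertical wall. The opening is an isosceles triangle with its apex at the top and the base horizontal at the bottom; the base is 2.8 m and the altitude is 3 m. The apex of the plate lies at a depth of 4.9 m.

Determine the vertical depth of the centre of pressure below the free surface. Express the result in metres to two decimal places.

h_p = 6.97 m

γ = ρg = 1000 × 9.81 = 9810 N/m³ = 9.81 kN/m³.
With the apex up, the centroid sits 2h/3 = 2 × 3/3 = 2 m below the apex, so the centroid depth is h_c = 4.9 + 2 = 6.9 m.
A = ½ × 2.8 × 3 = 4.2 m².
Resultant F = γ·h_c·A = 9.81 × 6.9 × 4.2 = 284.294 kN.
I_c = b·h³/36 = 2.8 × 3³/36 = 2.1 m⁴.
Centre of pressure: y_p = y_c + I_c/(y_c·A) = 6.9 + 2.1/(6.9 × 4.2) = 6.9 + 0.0724638 = 6.97246 m along the plane.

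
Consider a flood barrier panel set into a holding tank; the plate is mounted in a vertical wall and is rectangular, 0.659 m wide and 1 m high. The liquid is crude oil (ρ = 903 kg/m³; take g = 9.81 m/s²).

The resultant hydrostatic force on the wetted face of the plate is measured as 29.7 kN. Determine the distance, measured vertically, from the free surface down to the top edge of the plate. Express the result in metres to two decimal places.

d_top ≈ 4.59 m

γ = ρg = 903 × 9.81 / 1000 = 8.85843 kN/m³.
A = 0.659 × 1 = 0.659 m².
From F = γ·h_c·A, the centroid depth is h_c = 29.7/(8.85843 × 0.659) = 5.08762 m.
The centroid lies 1/2 = 0.5 m below the top edge, so the top edge sits at h_top = 5.08762 − 0.5 = 4.58762 m below the surface.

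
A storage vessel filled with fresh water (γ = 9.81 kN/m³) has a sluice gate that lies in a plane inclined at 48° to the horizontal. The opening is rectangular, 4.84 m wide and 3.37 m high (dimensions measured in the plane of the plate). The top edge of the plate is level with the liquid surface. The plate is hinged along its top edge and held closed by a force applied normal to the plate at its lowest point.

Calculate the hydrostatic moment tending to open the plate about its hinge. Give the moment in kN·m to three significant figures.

γ = 9.81 kN/m³.
Let θ = 48° be the plate's angle to the horizontal; measure y along the incline from where the plane meets the free surface. Vertical depth h = y·sinθ with sinθ = 0.743145.
The centroid lies 3.37/2 = 1.685 m below the top edge, so y_c = 1.685 m and h_c = 1.685 × 0.743145 = 1.2522 m.
A = 4.84 × 3.37 = 16.3108 m².
Resultant F = γ·h_c·A = 9.81 × 1.2522 × 16.3108 = 200.363 kN.
I_c = b·h³/12 = 4.84 × 3.37³/12 = 15.4367 m⁴.
Centre of pressure: y_p = y_c + I_c/(y_c·A) = 1.685 + 15.4367/(1.685 × 16.3108) = 1.685 + 0.561668 = 2.24667 m along the plane.
The resultant acts 1.685 + 0.561668 = 2.24667 m (along the plate) below the hinge at the top edge, so the moment about the hinge is M = F × 2.24667 = 200.363 × 2.24667 = 450.15 kN·m.

M ≈ 450 kN·m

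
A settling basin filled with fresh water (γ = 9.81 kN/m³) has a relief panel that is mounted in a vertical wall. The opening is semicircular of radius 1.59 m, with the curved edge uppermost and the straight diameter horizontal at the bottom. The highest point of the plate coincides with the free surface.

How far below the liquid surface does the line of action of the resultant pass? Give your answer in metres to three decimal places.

h_p = 1.108 m

γ = 9.81 kN/m³.
The centroid lies 4r/(3π) = 0.674817 m above the diameter, so r − 4r/(3π) = 1.59 − 0.674817 = 0.915183 m below the topmost point, so the centroid depth is h_c = 0.915183 m.
A = πr²/2 = π × 1.59²/2 = 3.97113 m².
Resultant F = γ·h_c·A = 9.81 × 0.915183 × 3.97113 = 35.6526 kN.
I_c = (π/8 − 8/(9π))·r⁴ = 0.109757 × 1.59⁴ = 0.701489 m⁴.
Centre of pressure: y_p = y_c + I_c/(y_c·A) = 0.915183 + 0.701489/(0.915183 × 3.97113) = 0.915183 + 0.193018 = 1.1082 m along the plane.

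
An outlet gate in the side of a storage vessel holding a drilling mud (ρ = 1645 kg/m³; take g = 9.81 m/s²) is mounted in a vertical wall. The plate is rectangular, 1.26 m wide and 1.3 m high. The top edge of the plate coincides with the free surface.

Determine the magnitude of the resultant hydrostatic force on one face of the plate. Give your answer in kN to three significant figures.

F ≈ 17.2 kN

γ = ρg = 1645 × 9.81 / 1000 = 16.13745 kN/m³.
The centroid lies 1.3/2 = 0.65 m below the top edge, so the centroid depth is h_c = 0.65 m.
A = 1.26 × 1.3 = 1.638 m².
Resultant F = γ·h_c·A = 16.13745 × 0.65 × 1.638 = 17.1815 kN.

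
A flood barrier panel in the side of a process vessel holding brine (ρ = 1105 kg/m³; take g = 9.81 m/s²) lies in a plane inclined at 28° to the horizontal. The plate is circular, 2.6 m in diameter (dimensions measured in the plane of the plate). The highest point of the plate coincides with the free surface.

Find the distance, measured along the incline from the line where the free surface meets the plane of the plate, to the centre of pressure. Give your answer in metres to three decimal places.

y_p = 1.625 m

γ = ρg = 1105 × 9.81 / 1000 = 10.84005 kN/m³.
Let θ = 28° be the plate's angle to the horizontal; measure y along the incline from where the plane meets the free surface. Vertical depth h = y·sinθ with sinθ = 0.469472.
The centroid is at the centre, 1.3 m below the top of the plate, so y_c = 1.3 m and h_c = 1.3 × 0.469472 = 0.610314 m.
A = π(1.3)² = 5.30929 m².
Resultant F = γ·h_c·A = 10.84005 × 0.610314 × 5.30929 = 35.1254 kN.
I_c = πr⁴/4 = π × 1.3⁴/4 = 2.24318 m⁴.
Centre of pressure: y_p = y_c + I_c/(y_c·A) = 1.3 + 2.24318/(1.3 × 5.30929) = 1.3 + 0.325001 = 1.625 m along the plane.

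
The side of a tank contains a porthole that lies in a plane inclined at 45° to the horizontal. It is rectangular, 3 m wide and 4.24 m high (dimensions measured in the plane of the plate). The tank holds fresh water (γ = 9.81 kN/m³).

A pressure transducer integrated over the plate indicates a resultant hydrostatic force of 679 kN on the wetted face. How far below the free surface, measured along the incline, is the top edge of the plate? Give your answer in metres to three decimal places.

γ = 9.81 kN/m³.
A = 3 × 4.24 = 12.72 m².
From F = γ·h_c·A, the centroid depth is h_c = 679/(9.81 × 12.72) = 5.44144 m.
Let θ = 45° be the plate's angle to the horizontal; measure y along the incline from where the plane meets the free surface. Vertical depth h = y·sinθ with sinθ = 0.707107.
Along the incline, y_c = h_c/sinθ = 5.44144/0.707107 = 7.69536 m.
The centroid lies 4.24/2 = 2.12 m below the top edge, so the top edge sits at y_top = 7.69536 − 2.12 = 5.57536 m along the incline.

y_top ≈ 5.575 m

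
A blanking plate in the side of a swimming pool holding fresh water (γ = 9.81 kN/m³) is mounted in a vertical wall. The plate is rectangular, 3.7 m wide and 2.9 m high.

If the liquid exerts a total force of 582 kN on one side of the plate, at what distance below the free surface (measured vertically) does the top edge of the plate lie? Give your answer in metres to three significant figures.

γ = 9.81 kN/m³.
A = 3.7 × 2.9 = 10.73 m².
From F = γ·h_c·A, the centroid depth is h_c = 582/(9.81 × 10.73) = 5.5291 m.
The centroid lies 2.9/2 = 1.45 m below the top edge, so the top edge sits at h_top = 5.5291 − 1.45 = 4.0791 m below the surface.

d_top ≈ 4.08 m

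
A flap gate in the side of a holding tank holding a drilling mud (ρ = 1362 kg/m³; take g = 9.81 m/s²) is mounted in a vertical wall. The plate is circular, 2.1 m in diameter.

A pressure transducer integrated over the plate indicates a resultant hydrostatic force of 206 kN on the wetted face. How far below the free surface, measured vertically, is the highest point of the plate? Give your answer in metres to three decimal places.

d_top ≈ 3.401 m

γ = ρg = 1362 × 9.81 / 1000 = 13.36122 kN/m³.
A = π(1.05)² = 3.46361 m².
From F = γ·h_c·A, the centroid depth is h_c = 206/(13.36122 × 3.46361) = 4.45135 m.
The centroid is at the centre, 1.05 m below the top of the plate, so the highest point sits at h_top = 4.45135 − 1.05 = 3.40135 m below the surface.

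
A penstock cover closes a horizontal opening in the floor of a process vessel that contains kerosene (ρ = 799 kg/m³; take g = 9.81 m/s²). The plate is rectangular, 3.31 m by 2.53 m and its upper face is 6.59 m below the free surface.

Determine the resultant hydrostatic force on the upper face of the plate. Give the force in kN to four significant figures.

F ≈ 432.6 kN

γ = ρg = 799 × 9.81 / 1000 = 7.83819 kN/m³.
The plate is horizontal, so pressure is uniform at p = γ·h = 7.83819 × 6.59 = 51.6537 kN/m².
A = 3.31 × 2.53 = 8.3743 m².
F = p·A = 51.6537 × 8.3743 = 432.564 kN.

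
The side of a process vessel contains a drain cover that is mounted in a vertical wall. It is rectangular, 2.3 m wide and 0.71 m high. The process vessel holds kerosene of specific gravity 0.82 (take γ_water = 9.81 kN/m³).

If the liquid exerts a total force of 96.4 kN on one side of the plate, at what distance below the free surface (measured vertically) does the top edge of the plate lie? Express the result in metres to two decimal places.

d_top ≈ 6.98 m

γ = 0.82 × 9.81 = 8.0442 kN/m³.
A = 2.3 × 0.71 = 1.633 m².
From F = γ·h_c·A, the centroid depth is h_c = 96.4/(8.0442 × 1.633) = 7.33851 m.
The centroid lies 0.71/2 = 0.355 m below the top edge, so the top edge sits at h_top = 7.33851 − 0.355 = 6.98351 m below the surface.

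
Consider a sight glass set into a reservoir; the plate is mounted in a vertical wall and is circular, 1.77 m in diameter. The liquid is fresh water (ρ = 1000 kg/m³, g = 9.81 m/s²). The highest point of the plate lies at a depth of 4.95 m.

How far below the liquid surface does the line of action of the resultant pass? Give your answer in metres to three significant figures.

γ = ρg = 1000 × 9.81 = 9810 N/m³ = 9.81 kN/m³.
The centroid is at the centre, 0.885 m below the top of the plate, so the centroid depth is h_c = 4.95 + 0.885 = 5.835 m.
A = π(0.885)² = 2.46057 m².
Resultant F = γ·h_c·A = 9.81 × 5.835 × 2.46057 = 140.846 kN.
I_c = πr⁴/4 = π × 0.885⁴/4 = 0.481796 m⁴.
Centre of pressure: y_p = y_c + I_c/(y_c·A) = 5.835 + 0.481796/(5.835 × 2.46057) = 5.835 + 0.0335573 = 5.86856 m along the plane.

h_p = 5.87 m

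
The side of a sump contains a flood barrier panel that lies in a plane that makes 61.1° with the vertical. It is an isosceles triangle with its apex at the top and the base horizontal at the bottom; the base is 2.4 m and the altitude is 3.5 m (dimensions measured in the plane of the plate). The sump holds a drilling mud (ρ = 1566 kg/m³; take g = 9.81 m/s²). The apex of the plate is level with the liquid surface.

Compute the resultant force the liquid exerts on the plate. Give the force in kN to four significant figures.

F ≈ 72.76 kN

γ = ρg = 1566 × 9.81 / 1000 = 15.36246 kN/m³.
The plate makes 61.1° with the vertical, i.e. θ = 90° − 61.1° = 28.9° to the horizontal. Measuring y along the incline from the free-surface line, vertical depth h = y·sinθ with sinθ = 0.483282.
With the apex up, the centroid sits 2h/3 = 2 × 3.5/3 = 2.33333 m below the apex, so y_c = 2.33333 m and h_c = 2.33333 × 0.483282 = 1.12766 m.
A = ½ × 2.4 × 3.5 = 4.2 m².
Resultant F = γ·h_c·A = 15.36246 × 1.12766 × 4.2 = 72.7593 kN.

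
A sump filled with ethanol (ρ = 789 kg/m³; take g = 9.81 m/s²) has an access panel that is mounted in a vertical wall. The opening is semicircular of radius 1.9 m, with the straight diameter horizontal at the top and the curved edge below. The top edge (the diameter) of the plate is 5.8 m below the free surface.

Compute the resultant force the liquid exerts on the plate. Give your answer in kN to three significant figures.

γ = ρg = 789 × 9.81 / 1000 = 7.74009 kN/m³.
The centroid of a semicircle lies 4r/(3π) = 0.806385 m from the diameter, here below the top edge, so the centroid depth is h_c = 5.8 + 0.806385 = 6.60638 m.
A = πr²/2 = π × 1.9²/2 = 5.67057 m².
Resultant F = γ·h_c·A = 7.74009 × 6.60638 × 5.67057 = 289.959 kN.

F ≈ 290 kN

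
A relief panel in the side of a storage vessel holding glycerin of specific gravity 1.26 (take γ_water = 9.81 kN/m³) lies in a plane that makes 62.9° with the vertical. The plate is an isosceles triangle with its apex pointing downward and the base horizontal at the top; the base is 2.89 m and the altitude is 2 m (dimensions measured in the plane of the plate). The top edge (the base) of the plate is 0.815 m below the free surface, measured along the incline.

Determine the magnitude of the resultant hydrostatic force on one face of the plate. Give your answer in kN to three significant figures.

F ≈ 24.1 kN

γ = 1.26 × 9.81 = 12.3606 kN/m³.
The plate makes 62.9° with the vertical, i.e. θ = 90° − 62.9° = 27.1° to the horizontal. Measuring y along the incline from the free-surface line, vertical depth h = y·sinθ with sinθ = 0.455545.
With the apex down, the centroid sits h/3 = 2/3 = 0.666667 m below the base (the top edge), so y_c = 0.815 + 0.666667 = 1.48167 m and h_c = 1.48167 × 0.455545 = 0.674967 m.
A = ½ × 2.89 × 2 = 2.89 m².
Resultant F = γ·h_c·A = 12.3606 × 0.674967 × 2.89 = 24.1113 kN.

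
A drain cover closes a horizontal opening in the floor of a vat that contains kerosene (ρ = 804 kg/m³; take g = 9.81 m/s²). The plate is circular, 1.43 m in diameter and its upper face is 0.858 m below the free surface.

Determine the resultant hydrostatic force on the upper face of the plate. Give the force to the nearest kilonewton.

F ≈ 11 kN

γ = ρg = 804 × 9.81 / 1000 = 7.88724 kN/m³.
The plate is horizontal, so pressure is uniform at p = γ·h = 7.88724 × 0.858 = 6.76725 kN/m².
A = π(0.715)² = 1.60606 m².
F = p·A = 6.76725 × 1.60606 = 10.8686 kN.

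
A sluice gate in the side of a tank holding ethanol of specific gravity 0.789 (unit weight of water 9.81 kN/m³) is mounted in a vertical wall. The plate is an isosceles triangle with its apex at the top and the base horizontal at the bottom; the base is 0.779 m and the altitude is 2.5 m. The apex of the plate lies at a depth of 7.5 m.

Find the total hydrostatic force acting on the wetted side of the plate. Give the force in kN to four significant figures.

F ≈ 69.09 kN

γ = 0.789 × 9.81 = 7.74009 kN/m³.
With the apex up, the centroid sits 2h/3 = 2 × 2.5/3 = 1.66667 m below the apex, so the centroid depth is h_c = 7.5 + 1.66667 = 9.16667 m.
A = ½ × 0.779 × 2.5 = 0.97375 m².
Resultant F = γ·h_c·A = 7.74009 × 9.16667 × 0.97375 = 69.0884 kN.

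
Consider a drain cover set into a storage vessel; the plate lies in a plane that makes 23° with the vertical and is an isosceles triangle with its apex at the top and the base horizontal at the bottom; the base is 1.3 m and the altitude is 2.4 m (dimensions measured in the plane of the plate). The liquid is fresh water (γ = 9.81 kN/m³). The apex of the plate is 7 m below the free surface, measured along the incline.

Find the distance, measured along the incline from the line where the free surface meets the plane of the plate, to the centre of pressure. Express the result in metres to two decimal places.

y_p = 8.64 m

γ = 9.81 kN/m³.
The plate makes 23° with the vertical, i.e. θ = 90° − 23° = 67° to the horizontal. Measuring y along the incline from the free-surface line, vertical depth h = y·sinθ with sinθ = 0.920505.
With the apex up, the centroid sits 2h/3 = 2 × 2.4/3 = 1.6 m below the apex, so y_c = 7 + 1.6 = 8.6 m and h_c = 8.6 × 0.920505 = 7.91634 m.
A = ½ × 1.3 × 2.4 = 1.56 m².
Resultant F = γ·h_c·A = 9.81 × 7.91634 × 1.56 = 121.149 kN.
I_c = b·h³/36 = 1.3 × 2.4³/36 = 0.4992 m⁴.
Centre of pressure: y_p = y_c + I_c/(y_c·A) = 8.6 + 0.4992/(8.6 × 1.56) = 8.6 + 0.0372093 = 8.63721 m along the plane.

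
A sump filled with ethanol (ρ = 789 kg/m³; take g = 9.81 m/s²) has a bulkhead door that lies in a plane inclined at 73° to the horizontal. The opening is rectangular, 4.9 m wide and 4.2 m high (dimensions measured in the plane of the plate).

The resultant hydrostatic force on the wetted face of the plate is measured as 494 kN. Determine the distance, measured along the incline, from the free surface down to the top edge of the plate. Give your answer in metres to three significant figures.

γ = ρg = 789 × 9.81 / 1000 = 7.74009 kN/m³.
A = 4.9 × 4.2 = 20.58 m².
From F = γ·h_c·A, the centroid depth is h_c = 494/(7.74009 × 20.58) = 3.10124 m.
Let θ = 73° be the plate's angle to the horizontal; measure y along the incline from where the plane meets the free surface. Vertical depth h = y·sinθ with sinθ = 0.956305.
Along the incline, y_c = h_c/sinθ = 3.10124/0.956305 = 3.24294 m.
The centroid lies 4.2/2 = 2.1 m below the top edge, so the top edge sits at y_top = 3.24294 − 2.1 = 1.14294 m along the incline.

y_top ≈ 1.14 m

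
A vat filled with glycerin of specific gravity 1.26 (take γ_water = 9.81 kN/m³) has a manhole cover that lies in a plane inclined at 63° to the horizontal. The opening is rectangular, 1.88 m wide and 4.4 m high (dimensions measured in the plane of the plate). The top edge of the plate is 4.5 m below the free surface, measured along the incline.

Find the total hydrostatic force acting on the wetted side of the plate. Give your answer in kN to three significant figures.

F ≈ 610 kN

γ = 1.26 × 9.81 = 12.3606 kN/m³.
Let θ = 63° be the plate's angle to the horizontal; measure y along the incline from where the plane meets the free surface. Vertical depth h = y·sinθ with sinθ = 0.891007.
The centroid lies 4.4/2 = 2.2 m below the top edge, so y_c = 4.5 + 2.2 = 6.7 m and h_c = 6.7 × 0.891007 = 5.96975 m.
A = 1.88 × 4.4 = 8.272 m².
Resultant F = γ·h_c·A = 12.3606 × 5.96975 × 8.272 = 610.388 kN.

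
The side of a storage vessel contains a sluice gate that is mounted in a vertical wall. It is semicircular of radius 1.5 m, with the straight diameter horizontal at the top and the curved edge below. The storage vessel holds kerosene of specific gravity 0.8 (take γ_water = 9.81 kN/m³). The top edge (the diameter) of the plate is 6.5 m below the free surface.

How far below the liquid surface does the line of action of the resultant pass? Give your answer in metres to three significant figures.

h_p = 7.16 m

γ = 0.8 × 9.81 = 7.848 kN/m³.
The centroid of a semicircle lies 4r/(3π) = 0.63662 m from the diameter, here below the top edge, so the centroid depth is h_c = 6.5 + 0.63662 = 7.13662 m.
A = πr²/2 = π × 1.5²/2 = 3.53429 m².
Resultant F = γ·h_c·A = 7.848 × 7.13662 × 3.53429 = 197.949 kN.
I_c = (π/8 − 8/(9π))·r⁴ = 0.109757 × 1.5⁴ = 0.555645 m⁴.
Centre of pressure: y_p = y_c + I_c/(y_c·A) = 7.13662 + 0.555645/(7.13662 × 3.53429) = 7.13662 + 0.0220294 = 7.15865 m along the plane.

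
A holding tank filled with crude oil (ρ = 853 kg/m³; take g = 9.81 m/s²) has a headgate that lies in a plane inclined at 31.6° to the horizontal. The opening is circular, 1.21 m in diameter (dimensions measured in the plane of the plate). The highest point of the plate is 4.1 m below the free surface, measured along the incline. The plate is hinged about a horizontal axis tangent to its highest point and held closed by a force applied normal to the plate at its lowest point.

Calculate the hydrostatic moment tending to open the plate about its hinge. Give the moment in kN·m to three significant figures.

γ = ρg = 853 × 9.81 / 1000 = 8.36793 kN/m³.
Let θ = 31.6° be the plate's angle to the horizontal; measure y along the incline from where the plane meets the free surface. Vertical depth h = y·sinθ with sinθ = 0.523986.
The centroid is at the centre, 0.605 m below the top of the plate, so y_c = 4.1 + 0.605 = 4.705 m and h_c = 4.705 × 0.523986 = 2.46535 m.
A = π(0.605)² = 1.1499 m².
Resultant F = γ·h_c·A = 8.36793 × 2.46535 × 1.1499 = 23.7223 kN.
I_c = πr⁴/4 = π × 0.605⁴/4 = 0.105223 m⁴.
Centre of pressure: y_p = y_c + I_c/(y_c·A) = 4.705 + 0.105223/(4.705 × 1.1499) = 4.705 + 0.0194487 = 4.72445 m along the plane.
The resultant acts 0.605 + 0.0194487 = 0.624449 m (along the plate) below the hinge at the top edge, so the moment about the hinge is M = F × 0.624449 = 23.7223 × 0.624449 = 14.8134 kN·m.

M ≈ 14.8 kN·m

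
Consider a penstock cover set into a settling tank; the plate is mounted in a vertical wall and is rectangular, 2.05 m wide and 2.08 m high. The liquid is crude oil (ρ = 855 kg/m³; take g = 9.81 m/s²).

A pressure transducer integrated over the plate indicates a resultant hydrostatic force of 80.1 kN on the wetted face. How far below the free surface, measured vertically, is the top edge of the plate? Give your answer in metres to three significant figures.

γ = ρg = 855 × 9.81 / 1000 = 8.38755 kN/m³.
A = 2.05 × 2.08 = 4.264 m².
From F = γ·h_c·A, the centroid depth is h_c = 80.1/(8.38755 × 4.264) = 2.23965 m.
The centroid lies 2.08/2 = 1.04 m below the top edge, so the top edge sits at h_top = 2.23965 − 1.04 = 1.19965 m below the surface.

d_top ≈ 1.20 m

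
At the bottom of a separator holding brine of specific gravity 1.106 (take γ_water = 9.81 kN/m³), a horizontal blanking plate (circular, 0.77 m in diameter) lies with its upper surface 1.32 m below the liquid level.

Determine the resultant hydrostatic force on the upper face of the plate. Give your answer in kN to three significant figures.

F ≈ 6.67 kN

γ = 1.106 × 9.81 = 10.84986 kN/m³.
The plate is horizontal, so pressure is uniform at p = γ·h = 10.84986 × 1.32 = 14.3218 kN/m².
A = π(0.385)² = 0.465663 m².
F = p·A = 14.3218 × 0.465663 = 6.66913 kN.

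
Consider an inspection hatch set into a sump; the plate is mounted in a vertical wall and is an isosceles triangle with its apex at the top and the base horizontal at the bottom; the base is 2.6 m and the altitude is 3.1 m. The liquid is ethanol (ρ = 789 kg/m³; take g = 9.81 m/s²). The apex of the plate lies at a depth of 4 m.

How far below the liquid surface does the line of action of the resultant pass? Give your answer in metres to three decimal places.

γ = ρg = 789 × 9.81 / 1000 = 7.74009 kN/m³.
With the apex up, the centroid sits 2h/3 = 2 × 3.1/3 = 2.06667 m below the apex, so the centroid depth is h_c = 4 + 2.06667 = 6.06667 m.
A = ½ × 2.6 × 3.1 = 4.03 m².
Resultant F = γ·h_c·A = 7.74009 × 6.06667 × 4.03 = 189.235 kN.
I_c = b·h³/36 = 2.6 × 3.1³/36 = 2.15157 m⁴.
Centre of pressure: y_p = y_c + I_c/(y_c·A) = 6.06667 + 2.15157/(6.06667 × 4.03) = 6.06667 + 0.0880035 = 6.15467 m along the plane.

h_p = 6.155 m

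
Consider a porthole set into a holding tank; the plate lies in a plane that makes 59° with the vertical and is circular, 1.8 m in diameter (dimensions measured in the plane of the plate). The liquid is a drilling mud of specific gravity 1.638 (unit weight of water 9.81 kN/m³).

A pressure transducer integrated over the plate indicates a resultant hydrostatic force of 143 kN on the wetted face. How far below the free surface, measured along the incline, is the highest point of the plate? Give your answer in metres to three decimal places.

y_top ≈ 5.890 m

γ = 1.638 × 9.81 = 16.06878 kN/m³.
A = π(0.9)² = 2.54469 m².
From F = γ·h_c·A, the centroid depth is h_c = 143/(16.06878 × 2.54469) = 3.49718 m.
The plate makes 59° with the vertical, i.e. θ = 90° − 59° = 31° to the horizontal. Measuring y along the incline from the free-surface line, vertical depth h = y·sinθ with sinθ = 0.515038.
Along the incline, y_c = h_c/sinθ = 3.49718/0.515038 = 6.79014 m.
The centroid is at the centre, 0.9 m below the top of the plate, so the highest point sits at y_top = 6.79014 − 0.9 = 5.89014 m along the incline.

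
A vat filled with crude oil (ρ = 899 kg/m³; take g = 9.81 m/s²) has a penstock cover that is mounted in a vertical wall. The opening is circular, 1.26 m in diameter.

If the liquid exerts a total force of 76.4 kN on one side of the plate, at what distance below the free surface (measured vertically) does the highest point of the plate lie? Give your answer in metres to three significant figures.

d_top ≈ 6.32 m

γ = ρg = 899 × 9.81 / 1000 = 8.81919 kN/m³.
A = π(0.63)² = 1.2469 m².
From F = γ·h_c·A, the centroid depth is h_c = 76.4/(8.81919 × 1.2469) = 6.94757 m.
The centroid is at the centre, 0.63 m below the top of the plate, so the highest point sits at h_top = 6.94757 − 0.63 = 6.31757 m below the surface.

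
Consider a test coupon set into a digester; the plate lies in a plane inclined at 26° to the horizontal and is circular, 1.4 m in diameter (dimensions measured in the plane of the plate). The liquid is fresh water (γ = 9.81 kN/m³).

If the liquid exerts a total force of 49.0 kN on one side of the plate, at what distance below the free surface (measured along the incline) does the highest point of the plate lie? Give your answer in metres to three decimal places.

γ = 9.81 kN/m³.
A = π(0.7)² = 1.53938 m².
From F = γ·h_c·A, the centroid depth is h_c = 49.0/(9.81 × 1.53938) = 3.24475 m.
Let θ = 26° be the plate's angle to the horizontal; measure y along the incline from where the plane meets the free surface. Vertical depth h = y·sinθ with sinθ = 0.438371.
Along the incline, y_c = h_c/sinθ = 3.24475/0.438371 = 7.40184 m.
The centroid is at the centre, 0.7 m below the top of the plate, so the highest point sits at y_top = 7.40184 − 0.7 = 6.70184 m along the incline.

y_top ≈ 6.702 m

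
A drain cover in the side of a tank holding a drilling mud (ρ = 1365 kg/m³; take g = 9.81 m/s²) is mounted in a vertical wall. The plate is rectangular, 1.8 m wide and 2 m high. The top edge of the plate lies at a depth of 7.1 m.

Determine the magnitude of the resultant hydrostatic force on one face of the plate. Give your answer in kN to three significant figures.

F ≈ 390 kN

γ = ρg = 1365 × 9.81 / 1000 = 13.39065 kN/m³.
The centroid lies 2/2 = 1 m below the top edge, so the centroid depth is h_c = 7.1 + 1 = 8.1 m.
A = 1.8 × 2 = 3.6 m².
Resultant F = γ·h_c·A = 13.39065 × 8.1 × 3.6 = 390.471 kN.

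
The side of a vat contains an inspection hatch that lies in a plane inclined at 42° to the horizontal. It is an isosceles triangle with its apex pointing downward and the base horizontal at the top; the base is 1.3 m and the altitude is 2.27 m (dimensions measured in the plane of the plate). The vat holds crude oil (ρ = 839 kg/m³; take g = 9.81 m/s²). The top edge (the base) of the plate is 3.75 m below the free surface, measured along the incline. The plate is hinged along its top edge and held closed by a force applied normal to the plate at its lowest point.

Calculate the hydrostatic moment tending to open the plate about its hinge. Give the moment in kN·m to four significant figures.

M ≈ 30.04 kN·m

γ = ρg = 839 × 9.81 / 1000 = 8.23059 kN/m³.
Let θ = 42° be the plate's angle to the horizontal; measure y along the incline from where the plane meets the free surface. Vertical depth h = y·sinθ with sinθ = 0.669131.
With the apex down, the centroid sits h/3 = 2.27/3 = 0.756667 m below the base (the top edge), so y_c = 3.75 + 0.756667 = 4.50667 m and h_c = 4.50667 × 0.669131 = 3.01555 m.
A = ½ × 1.3 × 2.27 = 1.4755 m².
Resultant F = γ·h_c·A = 8.23059 × 3.01555 × 1.4755 = 36.6215 kN.
I_c = b·h³/36 = 1.3 × 2.27³/36 = 0.422395 m⁴.
Centre of pressure: y_p = y_c + I_c/(y_c·A) = 4.50667 + 0.422395/(4.50667 × 1.4755) = 4.50667 + 0.0635219 = 4.57019 m along the plane.
The resultant acts 0.756667 + 0.0635219 = 0.820189 m (along the plate) below the hinge at the top edge, so the moment about the hinge is M = F × 0.820189 = 36.6215 × 0.820189 = 30.0366 kN·m.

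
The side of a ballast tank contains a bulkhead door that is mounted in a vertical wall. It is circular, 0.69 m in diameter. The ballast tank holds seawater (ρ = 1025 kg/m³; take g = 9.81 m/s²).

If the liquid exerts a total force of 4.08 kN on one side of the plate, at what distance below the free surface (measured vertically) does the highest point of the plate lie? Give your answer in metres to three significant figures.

d_top ≈ 0.740 m

γ = ρg = 1025 × 9.81 / 1000 = 10.05525 kN/m³.
A = π(0.345)² = 0.373928 m².
From F = γ·h_c·A, the centroid depth is h_c = 4.08/(10.05525 × 0.373928) = 1.08512 m.
The centroid is at the centre, 0.345 m below the top of the plate, so the highest point sits at h_top = 1.08512 − 0.345 = 0.74012 m below the surface.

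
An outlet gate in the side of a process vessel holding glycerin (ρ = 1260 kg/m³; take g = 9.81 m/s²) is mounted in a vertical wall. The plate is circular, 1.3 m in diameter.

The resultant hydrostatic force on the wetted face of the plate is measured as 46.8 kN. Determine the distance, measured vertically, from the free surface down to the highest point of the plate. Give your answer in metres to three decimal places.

d_top ≈ 2.203 m

γ = ρg = 1260 × 9.81 / 1000 = 12.3606 kN/m³.
A = π(0.65)² = 1.32732 m².
From F = γ·h_c·A, the centroid depth is h_c = 46.8/(12.3606 × 1.32732) = 2.85253 m.
The centroid is at the centre, 0.65 m below the top of the plate, so the highest point sits at h_top = 2.85253 − 0.65 = 2.20253 m below the surface.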